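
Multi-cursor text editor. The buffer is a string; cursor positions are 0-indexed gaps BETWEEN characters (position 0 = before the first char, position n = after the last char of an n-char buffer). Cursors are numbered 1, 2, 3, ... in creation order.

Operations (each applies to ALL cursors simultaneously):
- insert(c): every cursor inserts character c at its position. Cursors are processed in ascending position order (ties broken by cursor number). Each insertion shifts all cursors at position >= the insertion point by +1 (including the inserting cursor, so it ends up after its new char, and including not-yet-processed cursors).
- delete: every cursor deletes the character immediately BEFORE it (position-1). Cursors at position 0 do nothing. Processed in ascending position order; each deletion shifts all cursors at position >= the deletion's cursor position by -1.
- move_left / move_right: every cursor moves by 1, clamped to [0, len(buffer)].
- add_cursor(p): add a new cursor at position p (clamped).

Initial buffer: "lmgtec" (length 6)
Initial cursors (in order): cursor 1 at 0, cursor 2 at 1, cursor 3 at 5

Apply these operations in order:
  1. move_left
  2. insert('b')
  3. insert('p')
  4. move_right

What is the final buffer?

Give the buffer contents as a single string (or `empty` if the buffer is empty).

After op 1 (move_left): buffer="lmgtec" (len 6), cursors c1@0 c2@0 c3@4, authorship ......
After op 2 (insert('b')): buffer="bblmgtbec" (len 9), cursors c1@2 c2@2 c3@7, authorship 12....3..
After op 3 (insert('p')): buffer="bbpplmgtbpec" (len 12), cursors c1@4 c2@4 c3@10, authorship 1212....33..
After op 4 (move_right): buffer="bbpplmgtbpec" (len 12), cursors c1@5 c2@5 c3@11, authorship 1212....33..

Answer: bbpplmgtbpec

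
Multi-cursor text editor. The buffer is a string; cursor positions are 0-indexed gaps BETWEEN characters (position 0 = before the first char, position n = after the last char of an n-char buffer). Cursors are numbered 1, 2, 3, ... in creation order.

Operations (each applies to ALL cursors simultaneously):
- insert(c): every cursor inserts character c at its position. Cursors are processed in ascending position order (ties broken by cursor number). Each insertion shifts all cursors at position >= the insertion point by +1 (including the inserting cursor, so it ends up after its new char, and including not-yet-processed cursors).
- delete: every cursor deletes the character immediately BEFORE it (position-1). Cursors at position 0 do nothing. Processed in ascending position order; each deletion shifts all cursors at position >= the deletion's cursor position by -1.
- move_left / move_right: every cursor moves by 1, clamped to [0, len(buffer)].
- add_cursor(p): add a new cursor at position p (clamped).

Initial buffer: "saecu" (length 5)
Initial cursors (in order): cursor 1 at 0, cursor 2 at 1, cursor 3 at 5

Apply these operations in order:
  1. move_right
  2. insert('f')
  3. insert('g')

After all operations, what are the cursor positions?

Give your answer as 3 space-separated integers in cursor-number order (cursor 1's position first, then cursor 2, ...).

After op 1 (move_right): buffer="saecu" (len 5), cursors c1@1 c2@2 c3@5, authorship .....
After op 2 (insert('f')): buffer="sfafecuf" (len 8), cursors c1@2 c2@4 c3@8, authorship .1.2...3
After op 3 (insert('g')): buffer="sfgafgecufg" (len 11), cursors c1@3 c2@6 c3@11, authorship .11.22...33

Answer: 3 6 11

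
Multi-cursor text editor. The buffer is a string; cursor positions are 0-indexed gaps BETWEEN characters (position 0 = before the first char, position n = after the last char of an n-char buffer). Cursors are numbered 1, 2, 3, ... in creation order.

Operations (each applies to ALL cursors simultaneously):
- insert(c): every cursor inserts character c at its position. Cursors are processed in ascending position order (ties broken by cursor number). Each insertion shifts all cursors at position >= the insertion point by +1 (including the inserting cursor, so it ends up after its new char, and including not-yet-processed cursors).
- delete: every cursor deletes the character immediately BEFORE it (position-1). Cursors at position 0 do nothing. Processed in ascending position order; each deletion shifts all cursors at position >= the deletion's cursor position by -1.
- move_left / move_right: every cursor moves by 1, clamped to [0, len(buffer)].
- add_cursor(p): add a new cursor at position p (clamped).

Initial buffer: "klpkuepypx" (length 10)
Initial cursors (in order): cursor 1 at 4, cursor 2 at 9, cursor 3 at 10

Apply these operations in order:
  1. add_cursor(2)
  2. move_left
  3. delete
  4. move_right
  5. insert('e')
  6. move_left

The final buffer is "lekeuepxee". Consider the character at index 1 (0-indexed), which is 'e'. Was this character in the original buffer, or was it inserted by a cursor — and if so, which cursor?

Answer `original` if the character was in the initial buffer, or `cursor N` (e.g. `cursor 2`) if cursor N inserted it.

After op 1 (add_cursor(2)): buffer="klpkuepypx" (len 10), cursors c4@2 c1@4 c2@9 c3@10, authorship ..........
After op 2 (move_left): buffer="klpkuepypx" (len 10), cursors c4@1 c1@3 c2@8 c3@9, authorship ..........
After op 3 (delete): buffer="lkuepx" (len 6), cursors c4@0 c1@1 c2@5 c3@5, authorship ......
After op 4 (move_right): buffer="lkuepx" (len 6), cursors c4@1 c1@2 c2@6 c3@6, authorship ......
After op 5 (insert('e')): buffer="lekeuepxee" (len 10), cursors c4@2 c1@4 c2@10 c3@10, authorship .4.1....23
After op 6 (move_left): buffer="lekeuepxee" (len 10), cursors c4@1 c1@3 c2@9 c3@9, authorship .4.1....23
Authorship (.=original, N=cursor N): . 4 . 1 . . . . 2 3
Index 1: author = 4

Answer: cursor 4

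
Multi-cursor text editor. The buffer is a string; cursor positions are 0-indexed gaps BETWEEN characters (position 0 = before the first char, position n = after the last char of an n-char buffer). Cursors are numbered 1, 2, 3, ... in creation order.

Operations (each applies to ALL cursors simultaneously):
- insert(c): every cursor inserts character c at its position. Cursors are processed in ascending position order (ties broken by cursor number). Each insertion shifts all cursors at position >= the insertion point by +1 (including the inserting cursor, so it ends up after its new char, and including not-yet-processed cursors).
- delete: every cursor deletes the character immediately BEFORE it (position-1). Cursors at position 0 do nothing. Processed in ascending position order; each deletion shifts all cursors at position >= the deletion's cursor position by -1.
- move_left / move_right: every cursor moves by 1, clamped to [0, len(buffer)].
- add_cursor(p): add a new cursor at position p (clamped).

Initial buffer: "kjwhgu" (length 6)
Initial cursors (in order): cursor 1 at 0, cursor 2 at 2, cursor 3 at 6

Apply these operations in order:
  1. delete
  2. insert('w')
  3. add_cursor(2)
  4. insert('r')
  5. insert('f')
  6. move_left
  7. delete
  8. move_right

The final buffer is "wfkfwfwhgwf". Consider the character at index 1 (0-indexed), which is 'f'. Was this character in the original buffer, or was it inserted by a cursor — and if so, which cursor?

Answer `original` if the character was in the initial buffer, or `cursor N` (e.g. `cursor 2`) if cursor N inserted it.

Answer: cursor 1

Derivation:
After op 1 (delete): buffer="kwhg" (len 4), cursors c1@0 c2@1 c3@4, authorship ....
After op 2 (insert('w')): buffer="wkwwhgw" (len 7), cursors c1@1 c2@3 c3@7, authorship 1.2...3
After op 3 (add_cursor(2)): buffer="wkwwhgw" (len 7), cursors c1@1 c4@2 c2@3 c3@7, authorship 1.2...3
After op 4 (insert('r')): buffer="wrkrwrwhgwr" (len 11), cursors c1@2 c4@4 c2@6 c3@11, authorship 11.422...33
After op 5 (insert('f')): buffer="wrfkrfwrfwhgwrf" (len 15), cursors c1@3 c4@6 c2@9 c3@15, authorship 111.44222...333
After op 6 (move_left): buffer="wrfkrfwrfwhgwrf" (len 15), cursors c1@2 c4@5 c2@8 c3@14, authorship 111.44222...333
After op 7 (delete): buffer="wfkfwfwhgwf" (len 11), cursors c1@1 c4@3 c2@5 c3@10, authorship 11.422...33
After op 8 (move_right): buffer="wfkfwfwhgwf" (len 11), cursors c1@2 c4@4 c2@6 c3@11, authorship 11.422...33
Authorship (.=original, N=cursor N): 1 1 . 4 2 2 . . . 3 3
Index 1: author = 1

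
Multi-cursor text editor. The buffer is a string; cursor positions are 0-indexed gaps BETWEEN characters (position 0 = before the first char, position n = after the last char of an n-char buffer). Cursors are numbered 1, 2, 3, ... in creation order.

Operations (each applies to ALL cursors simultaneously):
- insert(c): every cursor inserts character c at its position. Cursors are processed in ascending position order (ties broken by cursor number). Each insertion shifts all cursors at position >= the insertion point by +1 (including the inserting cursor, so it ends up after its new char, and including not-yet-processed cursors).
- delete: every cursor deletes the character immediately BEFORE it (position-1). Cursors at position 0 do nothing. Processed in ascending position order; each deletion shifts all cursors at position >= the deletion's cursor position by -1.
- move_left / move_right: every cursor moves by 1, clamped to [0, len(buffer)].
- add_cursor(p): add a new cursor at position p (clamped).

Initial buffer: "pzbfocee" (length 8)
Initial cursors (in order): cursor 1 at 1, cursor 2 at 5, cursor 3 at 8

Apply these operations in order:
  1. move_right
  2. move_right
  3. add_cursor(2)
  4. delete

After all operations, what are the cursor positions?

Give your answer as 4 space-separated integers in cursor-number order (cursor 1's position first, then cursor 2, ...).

Answer: 1 4 4 1

Derivation:
After op 1 (move_right): buffer="pzbfocee" (len 8), cursors c1@2 c2@6 c3@8, authorship ........
After op 2 (move_right): buffer="pzbfocee" (len 8), cursors c1@3 c2@7 c3@8, authorship ........
After op 3 (add_cursor(2)): buffer="pzbfocee" (len 8), cursors c4@2 c1@3 c2@7 c3@8, authorship ........
After op 4 (delete): buffer="pfoc" (len 4), cursors c1@1 c4@1 c2@4 c3@4, authorship ....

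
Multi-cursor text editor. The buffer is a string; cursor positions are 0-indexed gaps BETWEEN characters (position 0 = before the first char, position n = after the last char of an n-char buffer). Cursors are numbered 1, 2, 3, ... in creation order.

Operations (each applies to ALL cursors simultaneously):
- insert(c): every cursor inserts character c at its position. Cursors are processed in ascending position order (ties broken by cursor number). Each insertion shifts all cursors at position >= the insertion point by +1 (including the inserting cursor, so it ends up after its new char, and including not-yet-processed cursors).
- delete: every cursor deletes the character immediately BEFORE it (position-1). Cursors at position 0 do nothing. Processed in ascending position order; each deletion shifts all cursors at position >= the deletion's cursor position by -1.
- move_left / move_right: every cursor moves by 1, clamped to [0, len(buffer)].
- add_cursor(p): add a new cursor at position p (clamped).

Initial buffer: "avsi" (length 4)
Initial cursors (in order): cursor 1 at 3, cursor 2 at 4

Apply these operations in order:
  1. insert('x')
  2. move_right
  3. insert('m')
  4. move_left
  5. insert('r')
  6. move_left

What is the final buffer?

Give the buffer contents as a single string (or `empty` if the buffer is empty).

Answer: avsxirmxrm

Derivation:
After op 1 (insert('x')): buffer="avsxix" (len 6), cursors c1@4 c2@6, authorship ...1.2
After op 2 (move_right): buffer="avsxix" (len 6), cursors c1@5 c2@6, authorship ...1.2
After op 3 (insert('m')): buffer="avsximxm" (len 8), cursors c1@6 c2@8, authorship ...1.122
After op 4 (move_left): buffer="avsximxm" (len 8), cursors c1@5 c2@7, authorship ...1.122
After op 5 (insert('r')): buffer="avsxirmxrm" (len 10), cursors c1@6 c2@9, authorship ...1.11222
After op 6 (move_left): buffer="avsxirmxrm" (len 10), cursors c1@5 c2@8, authorship ...1.11222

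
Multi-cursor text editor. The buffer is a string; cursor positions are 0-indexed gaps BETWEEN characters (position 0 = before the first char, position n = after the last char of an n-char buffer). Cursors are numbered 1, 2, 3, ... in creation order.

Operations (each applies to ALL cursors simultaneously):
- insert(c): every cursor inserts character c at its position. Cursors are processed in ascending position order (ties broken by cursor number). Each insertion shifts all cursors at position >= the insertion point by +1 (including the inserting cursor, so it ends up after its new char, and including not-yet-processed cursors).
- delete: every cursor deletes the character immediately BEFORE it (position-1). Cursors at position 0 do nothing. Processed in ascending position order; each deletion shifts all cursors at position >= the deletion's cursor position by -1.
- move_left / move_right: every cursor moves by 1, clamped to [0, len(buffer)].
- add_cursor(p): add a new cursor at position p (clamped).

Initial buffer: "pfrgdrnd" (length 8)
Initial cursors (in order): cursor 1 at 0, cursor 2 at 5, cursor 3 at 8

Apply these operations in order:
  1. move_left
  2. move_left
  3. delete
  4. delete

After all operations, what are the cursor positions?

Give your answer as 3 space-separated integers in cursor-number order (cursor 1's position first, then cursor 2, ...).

After op 1 (move_left): buffer="pfrgdrnd" (len 8), cursors c1@0 c2@4 c3@7, authorship ........
After op 2 (move_left): buffer="pfrgdrnd" (len 8), cursors c1@0 c2@3 c3@6, authorship ........
After op 3 (delete): buffer="pfgdnd" (len 6), cursors c1@0 c2@2 c3@4, authorship ......
After op 4 (delete): buffer="pgnd" (len 4), cursors c1@0 c2@1 c3@2, authorship ....

Answer: 0 1 2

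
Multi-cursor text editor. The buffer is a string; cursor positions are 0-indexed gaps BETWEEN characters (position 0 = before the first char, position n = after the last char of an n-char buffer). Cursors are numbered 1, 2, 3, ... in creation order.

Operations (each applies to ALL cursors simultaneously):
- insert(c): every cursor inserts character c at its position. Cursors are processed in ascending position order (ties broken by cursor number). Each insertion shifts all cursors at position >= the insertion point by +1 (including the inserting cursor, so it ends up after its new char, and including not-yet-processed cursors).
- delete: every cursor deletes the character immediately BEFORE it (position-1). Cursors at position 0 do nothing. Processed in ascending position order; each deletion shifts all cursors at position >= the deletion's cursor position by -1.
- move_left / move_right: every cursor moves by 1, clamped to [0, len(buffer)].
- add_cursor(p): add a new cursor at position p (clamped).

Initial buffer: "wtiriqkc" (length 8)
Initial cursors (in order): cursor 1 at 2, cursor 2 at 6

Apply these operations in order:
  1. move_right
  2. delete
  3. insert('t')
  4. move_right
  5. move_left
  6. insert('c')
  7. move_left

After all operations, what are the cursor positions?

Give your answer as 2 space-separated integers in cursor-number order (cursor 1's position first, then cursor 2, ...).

After op 1 (move_right): buffer="wtiriqkc" (len 8), cursors c1@3 c2@7, authorship ........
After op 2 (delete): buffer="wtriqc" (len 6), cursors c1@2 c2@5, authorship ......
After op 3 (insert('t')): buffer="wttriqtc" (len 8), cursors c1@3 c2@7, authorship ..1...2.
After op 4 (move_right): buffer="wttriqtc" (len 8), cursors c1@4 c2@8, authorship ..1...2.
After op 5 (move_left): buffer="wttriqtc" (len 8), cursors c1@3 c2@7, authorship ..1...2.
After op 6 (insert('c')): buffer="wttcriqtcc" (len 10), cursors c1@4 c2@9, authorship ..11...22.
After op 7 (move_left): buffer="wttcriqtcc" (len 10), cursors c1@3 c2@8, authorship ..11...22.

Answer: 3 8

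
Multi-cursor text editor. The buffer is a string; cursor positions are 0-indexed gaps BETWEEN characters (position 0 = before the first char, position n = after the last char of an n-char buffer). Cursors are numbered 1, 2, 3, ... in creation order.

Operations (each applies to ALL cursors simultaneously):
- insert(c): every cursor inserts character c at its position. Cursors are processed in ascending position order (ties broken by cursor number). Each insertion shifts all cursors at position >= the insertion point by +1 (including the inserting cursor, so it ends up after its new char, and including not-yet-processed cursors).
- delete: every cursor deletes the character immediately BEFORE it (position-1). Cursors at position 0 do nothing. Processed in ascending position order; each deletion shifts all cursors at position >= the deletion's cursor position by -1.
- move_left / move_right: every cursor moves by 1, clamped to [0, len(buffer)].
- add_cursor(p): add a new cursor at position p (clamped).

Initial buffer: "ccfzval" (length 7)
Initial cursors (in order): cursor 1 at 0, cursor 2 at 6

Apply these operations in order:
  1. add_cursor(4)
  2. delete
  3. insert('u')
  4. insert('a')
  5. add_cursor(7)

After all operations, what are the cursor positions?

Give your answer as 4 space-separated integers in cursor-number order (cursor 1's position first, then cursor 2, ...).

Answer: 2 10 7 7

Derivation:
After op 1 (add_cursor(4)): buffer="ccfzval" (len 7), cursors c1@0 c3@4 c2@6, authorship .......
After op 2 (delete): buffer="ccfvl" (len 5), cursors c1@0 c3@3 c2@4, authorship .....
After op 3 (insert('u')): buffer="uccfuvul" (len 8), cursors c1@1 c3@5 c2@7, authorship 1...3.2.
After op 4 (insert('a')): buffer="uaccfuavual" (len 11), cursors c1@2 c3@7 c2@10, authorship 11...33.22.
After op 5 (add_cursor(7)): buffer="uaccfuavual" (len 11), cursors c1@2 c3@7 c4@7 c2@10, authorship 11...33.22.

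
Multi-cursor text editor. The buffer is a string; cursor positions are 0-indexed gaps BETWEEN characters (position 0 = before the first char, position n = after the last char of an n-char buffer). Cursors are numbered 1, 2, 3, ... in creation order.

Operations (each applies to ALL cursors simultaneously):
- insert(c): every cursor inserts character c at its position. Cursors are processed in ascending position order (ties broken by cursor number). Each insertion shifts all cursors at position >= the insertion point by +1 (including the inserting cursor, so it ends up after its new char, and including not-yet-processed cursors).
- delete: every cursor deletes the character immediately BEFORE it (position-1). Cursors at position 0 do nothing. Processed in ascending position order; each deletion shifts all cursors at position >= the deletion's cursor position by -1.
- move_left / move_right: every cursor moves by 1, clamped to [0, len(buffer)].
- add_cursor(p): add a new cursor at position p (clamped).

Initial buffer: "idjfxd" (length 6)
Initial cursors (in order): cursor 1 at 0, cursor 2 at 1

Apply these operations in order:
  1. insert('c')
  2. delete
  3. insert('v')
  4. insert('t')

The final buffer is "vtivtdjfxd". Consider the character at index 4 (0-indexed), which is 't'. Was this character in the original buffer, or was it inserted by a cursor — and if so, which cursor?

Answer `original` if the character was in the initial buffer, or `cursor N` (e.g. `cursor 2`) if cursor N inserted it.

Answer: cursor 2

Derivation:
After op 1 (insert('c')): buffer="cicdjfxd" (len 8), cursors c1@1 c2@3, authorship 1.2.....
After op 2 (delete): buffer="idjfxd" (len 6), cursors c1@0 c2@1, authorship ......
After op 3 (insert('v')): buffer="vivdjfxd" (len 8), cursors c1@1 c2@3, authorship 1.2.....
After op 4 (insert('t')): buffer="vtivtdjfxd" (len 10), cursors c1@2 c2@5, authorship 11.22.....
Authorship (.=original, N=cursor N): 1 1 . 2 2 . . . . .
Index 4: author = 2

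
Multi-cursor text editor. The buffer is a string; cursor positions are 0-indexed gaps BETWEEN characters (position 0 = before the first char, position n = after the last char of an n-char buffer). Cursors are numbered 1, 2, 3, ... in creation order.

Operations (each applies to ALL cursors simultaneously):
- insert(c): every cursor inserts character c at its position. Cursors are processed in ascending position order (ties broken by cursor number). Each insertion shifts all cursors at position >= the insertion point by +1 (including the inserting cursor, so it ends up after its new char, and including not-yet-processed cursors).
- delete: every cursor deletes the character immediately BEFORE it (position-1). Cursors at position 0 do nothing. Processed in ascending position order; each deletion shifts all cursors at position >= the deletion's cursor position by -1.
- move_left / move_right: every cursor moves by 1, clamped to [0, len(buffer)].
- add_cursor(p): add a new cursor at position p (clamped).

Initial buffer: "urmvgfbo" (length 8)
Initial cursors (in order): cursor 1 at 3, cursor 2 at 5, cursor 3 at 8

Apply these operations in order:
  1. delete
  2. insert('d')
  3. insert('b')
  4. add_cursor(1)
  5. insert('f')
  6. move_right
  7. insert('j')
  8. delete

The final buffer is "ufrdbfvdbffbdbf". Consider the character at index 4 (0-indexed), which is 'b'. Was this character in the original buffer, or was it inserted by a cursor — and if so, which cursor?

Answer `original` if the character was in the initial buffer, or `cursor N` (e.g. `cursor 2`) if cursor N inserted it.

After op 1 (delete): buffer="urvfb" (len 5), cursors c1@2 c2@3 c3@5, authorship .....
After op 2 (insert('d')): buffer="urdvdfbd" (len 8), cursors c1@3 c2@5 c3@8, authorship ..1.2..3
After op 3 (insert('b')): buffer="urdbvdbfbdb" (len 11), cursors c1@4 c2@7 c3@11, authorship ..11.22..33
After op 4 (add_cursor(1)): buffer="urdbvdbfbdb" (len 11), cursors c4@1 c1@4 c2@7 c3@11, authorship ..11.22..33
After op 5 (insert('f')): buffer="ufrdbfvdbffbdbf" (len 15), cursors c4@2 c1@6 c2@10 c3@15, authorship .4.111.222..333
After op 6 (move_right): buffer="ufrdbfvdbffbdbf" (len 15), cursors c4@3 c1@7 c2@11 c3@15, authorship .4.111.222..333
After op 7 (insert('j')): buffer="ufrjdbfvjdbffjbdbfj" (len 19), cursors c4@4 c1@9 c2@14 c3@19, authorship .4.4111.1222.2.3333
After op 8 (delete): buffer="ufrdbfvdbffbdbf" (len 15), cursors c4@3 c1@7 c2@11 c3@15, authorship .4.111.222..333
Authorship (.=original, N=cursor N): . 4 . 1 1 1 . 2 2 2 . . 3 3 3
Index 4: author = 1

Answer: cursor 1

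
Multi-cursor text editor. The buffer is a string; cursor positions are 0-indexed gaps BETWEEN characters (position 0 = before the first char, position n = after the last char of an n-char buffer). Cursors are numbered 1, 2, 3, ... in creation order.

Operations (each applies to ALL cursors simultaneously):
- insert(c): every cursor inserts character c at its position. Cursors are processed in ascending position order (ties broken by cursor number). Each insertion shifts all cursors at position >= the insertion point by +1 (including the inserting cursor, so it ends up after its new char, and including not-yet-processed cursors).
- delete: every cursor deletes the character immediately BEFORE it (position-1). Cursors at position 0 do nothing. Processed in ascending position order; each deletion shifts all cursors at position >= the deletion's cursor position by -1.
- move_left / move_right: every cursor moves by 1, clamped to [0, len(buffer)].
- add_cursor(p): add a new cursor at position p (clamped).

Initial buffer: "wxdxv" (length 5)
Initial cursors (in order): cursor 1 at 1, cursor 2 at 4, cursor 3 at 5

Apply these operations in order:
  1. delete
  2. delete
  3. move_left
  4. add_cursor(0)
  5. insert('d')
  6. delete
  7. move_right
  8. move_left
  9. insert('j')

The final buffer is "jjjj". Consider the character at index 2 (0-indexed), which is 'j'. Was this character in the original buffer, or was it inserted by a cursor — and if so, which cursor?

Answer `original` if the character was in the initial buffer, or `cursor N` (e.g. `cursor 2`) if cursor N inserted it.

After op 1 (delete): buffer="xd" (len 2), cursors c1@0 c2@2 c3@2, authorship ..
After op 2 (delete): buffer="" (len 0), cursors c1@0 c2@0 c3@0, authorship 
After op 3 (move_left): buffer="" (len 0), cursors c1@0 c2@0 c3@0, authorship 
After op 4 (add_cursor(0)): buffer="" (len 0), cursors c1@0 c2@0 c3@0 c4@0, authorship 
After op 5 (insert('d')): buffer="dddd" (len 4), cursors c1@4 c2@4 c3@4 c4@4, authorship 1234
After op 6 (delete): buffer="" (len 0), cursors c1@0 c2@0 c3@0 c4@0, authorship 
After op 7 (move_right): buffer="" (len 0), cursors c1@0 c2@0 c3@0 c4@0, authorship 
After op 8 (move_left): buffer="" (len 0), cursors c1@0 c2@0 c3@0 c4@0, authorship 
After op 9 (insert('j')): buffer="jjjj" (len 4), cursors c1@4 c2@4 c3@4 c4@4, authorship 1234
Authorship (.=original, N=cursor N): 1 2 3 4
Index 2: author = 3

Answer: cursor 3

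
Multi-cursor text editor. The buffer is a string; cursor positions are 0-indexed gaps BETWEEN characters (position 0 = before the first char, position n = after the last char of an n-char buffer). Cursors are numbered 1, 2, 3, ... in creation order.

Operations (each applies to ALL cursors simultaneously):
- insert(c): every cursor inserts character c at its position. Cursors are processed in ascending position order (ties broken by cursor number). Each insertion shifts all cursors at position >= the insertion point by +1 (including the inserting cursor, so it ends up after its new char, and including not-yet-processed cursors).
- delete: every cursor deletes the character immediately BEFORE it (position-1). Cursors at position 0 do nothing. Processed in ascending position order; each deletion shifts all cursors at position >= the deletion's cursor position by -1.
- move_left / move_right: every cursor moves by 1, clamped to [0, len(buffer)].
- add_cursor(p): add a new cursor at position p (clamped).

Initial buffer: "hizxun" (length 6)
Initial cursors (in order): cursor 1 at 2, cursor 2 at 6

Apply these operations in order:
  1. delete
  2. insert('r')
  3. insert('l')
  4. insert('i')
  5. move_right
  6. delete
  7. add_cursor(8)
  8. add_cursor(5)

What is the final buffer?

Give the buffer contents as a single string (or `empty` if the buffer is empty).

Answer: hrlixurl

Derivation:
After op 1 (delete): buffer="hzxu" (len 4), cursors c1@1 c2@4, authorship ....
After op 2 (insert('r')): buffer="hrzxur" (len 6), cursors c1@2 c2@6, authorship .1...2
After op 3 (insert('l')): buffer="hrlzxurl" (len 8), cursors c1@3 c2@8, authorship .11...22
After op 4 (insert('i')): buffer="hrlizxurli" (len 10), cursors c1@4 c2@10, authorship .111...222
After op 5 (move_right): buffer="hrlizxurli" (len 10), cursors c1@5 c2@10, authorship .111...222
After op 6 (delete): buffer="hrlixurl" (len 8), cursors c1@4 c2@8, authorship .111..22
After op 7 (add_cursor(8)): buffer="hrlixurl" (len 8), cursors c1@4 c2@8 c3@8, authorship .111..22
After op 8 (add_cursor(5)): buffer="hrlixurl" (len 8), cursors c1@4 c4@5 c2@8 c3@8, authorship .111..22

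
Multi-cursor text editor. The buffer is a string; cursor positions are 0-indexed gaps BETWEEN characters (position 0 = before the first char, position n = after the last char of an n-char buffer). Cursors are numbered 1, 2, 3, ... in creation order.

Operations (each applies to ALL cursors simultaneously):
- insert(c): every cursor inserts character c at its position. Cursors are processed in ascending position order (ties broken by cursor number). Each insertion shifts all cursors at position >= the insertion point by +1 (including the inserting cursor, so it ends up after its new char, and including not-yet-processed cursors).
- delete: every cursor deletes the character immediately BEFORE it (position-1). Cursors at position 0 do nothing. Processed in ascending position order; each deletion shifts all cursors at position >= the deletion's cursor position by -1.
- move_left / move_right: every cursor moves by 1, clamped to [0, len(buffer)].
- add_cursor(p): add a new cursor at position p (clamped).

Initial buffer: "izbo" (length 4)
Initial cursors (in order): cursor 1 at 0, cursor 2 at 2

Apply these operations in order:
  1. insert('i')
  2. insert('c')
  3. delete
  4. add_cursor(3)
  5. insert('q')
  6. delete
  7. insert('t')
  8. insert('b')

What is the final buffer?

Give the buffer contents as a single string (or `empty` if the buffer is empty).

After op 1 (insert('i')): buffer="iizibo" (len 6), cursors c1@1 c2@4, authorship 1..2..
After op 2 (insert('c')): buffer="icizicbo" (len 8), cursors c1@2 c2@6, authorship 11..22..
After op 3 (delete): buffer="iizibo" (len 6), cursors c1@1 c2@4, authorship 1..2..
After op 4 (add_cursor(3)): buffer="iizibo" (len 6), cursors c1@1 c3@3 c2@4, authorship 1..2..
After op 5 (insert('q')): buffer="iqizqiqbo" (len 9), cursors c1@2 c3@5 c2@7, authorship 11..322..
After op 6 (delete): buffer="iizibo" (len 6), cursors c1@1 c3@3 c2@4, authorship 1..2..
After op 7 (insert('t')): buffer="itiztitbo" (len 9), cursors c1@2 c3@5 c2@7, authorship 11..322..
After op 8 (insert('b')): buffer="itbiztbitbbo" (len 12), cursors c1@3 c3@7 c2@10, authorship 111..33222..

Answer: itbiztbitbbo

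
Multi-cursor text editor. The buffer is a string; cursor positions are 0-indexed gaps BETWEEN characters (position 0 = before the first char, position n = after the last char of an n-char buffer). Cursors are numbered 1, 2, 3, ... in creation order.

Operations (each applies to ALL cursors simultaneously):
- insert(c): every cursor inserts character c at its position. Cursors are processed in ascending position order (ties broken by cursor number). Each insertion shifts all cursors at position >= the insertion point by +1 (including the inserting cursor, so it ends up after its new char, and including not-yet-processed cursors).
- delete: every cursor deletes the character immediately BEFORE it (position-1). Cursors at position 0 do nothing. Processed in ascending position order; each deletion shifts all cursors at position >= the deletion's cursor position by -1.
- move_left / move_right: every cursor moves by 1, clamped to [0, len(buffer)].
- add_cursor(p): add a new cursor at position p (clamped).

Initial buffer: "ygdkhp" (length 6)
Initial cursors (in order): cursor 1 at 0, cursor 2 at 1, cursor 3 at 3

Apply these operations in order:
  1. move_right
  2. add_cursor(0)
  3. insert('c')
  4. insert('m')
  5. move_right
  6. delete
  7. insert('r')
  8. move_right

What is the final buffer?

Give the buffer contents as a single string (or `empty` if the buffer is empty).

After op 1 (move_right): buffer="ygdkhp" (len 6), cursors c1@1 c2@2 c3@4, authorship ......
After op 2 (add_cursor(0)): buffer="ygdkhp" (len 6), cursors c4@0 c1@1 c2@2 c3@4, authorship ......
After op 3 (insert('c')): buffer="cycgcdkchp" (len 10), cursors c4@1 c1@3 c2@5 c3@8, authorship 4.1.2..3..
After op 4 (insert('m')): buffer="cmycmgcmdkcmhp" (len 14), cursors c4@2 c1@5 c2@8 c3@12, authorship 44.11.22..33..
After op 5 (move_right): buffer="cmycmgcmdkcmhp" (len 14), cursors c4@3 c1@6 c2@9 c3@13, authorship 44.11.22..33..
After op 6 (delete): buffer="cmcmcmkcmp" (len 10), cursors c4@2 c1@4 c2@6 c3@9, authorship 441122.33.
After op 7 (insert('r')): buffer="cmrcmrcmrkcmrp" (len 14), cursors c4@3 c1@6 c2@9 c3@13, authorship 444111222.333.
After op 8 (move_right): buffer="cmrcmrcmrkcmrp" (len 14), cursors c4@4 c1@7 c2@10 c3@14, authorship 444111222.333.

Answer: cmrcmrcmrkcmrp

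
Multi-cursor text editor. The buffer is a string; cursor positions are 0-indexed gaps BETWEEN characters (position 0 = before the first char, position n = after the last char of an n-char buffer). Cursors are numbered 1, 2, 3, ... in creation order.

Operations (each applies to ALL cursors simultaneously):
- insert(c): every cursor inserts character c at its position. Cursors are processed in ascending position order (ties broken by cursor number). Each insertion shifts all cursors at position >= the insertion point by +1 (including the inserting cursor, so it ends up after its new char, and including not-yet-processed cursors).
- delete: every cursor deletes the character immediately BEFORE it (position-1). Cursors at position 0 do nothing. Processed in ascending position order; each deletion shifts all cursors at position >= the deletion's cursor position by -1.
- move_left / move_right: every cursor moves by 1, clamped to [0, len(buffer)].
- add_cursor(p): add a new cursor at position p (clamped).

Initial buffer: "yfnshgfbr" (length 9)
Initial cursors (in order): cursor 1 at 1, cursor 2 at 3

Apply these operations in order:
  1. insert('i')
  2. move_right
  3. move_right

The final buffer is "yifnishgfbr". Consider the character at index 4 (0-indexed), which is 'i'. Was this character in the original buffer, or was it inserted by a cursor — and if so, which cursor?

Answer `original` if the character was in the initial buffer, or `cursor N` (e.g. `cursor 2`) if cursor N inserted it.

After op 1 (insert('i')): buffer="yifnishgfbr" (len 11), cursors c1@2 c2@5, authorship .1..2......
After op 2 (move_right): buffer="yifnishgfbr" (len 11), cursors c1@3 c2@6, authorship .1..2......
After op 3 (move_right): buffer="yifnishgfbr" (len 11), cursors c1@4 c2@7, authorship .1..2......
Authorship (.=original, N=cursor N): . 1 . . 2 . . . . . .
Index 4: author = 2

Answer: cursor 2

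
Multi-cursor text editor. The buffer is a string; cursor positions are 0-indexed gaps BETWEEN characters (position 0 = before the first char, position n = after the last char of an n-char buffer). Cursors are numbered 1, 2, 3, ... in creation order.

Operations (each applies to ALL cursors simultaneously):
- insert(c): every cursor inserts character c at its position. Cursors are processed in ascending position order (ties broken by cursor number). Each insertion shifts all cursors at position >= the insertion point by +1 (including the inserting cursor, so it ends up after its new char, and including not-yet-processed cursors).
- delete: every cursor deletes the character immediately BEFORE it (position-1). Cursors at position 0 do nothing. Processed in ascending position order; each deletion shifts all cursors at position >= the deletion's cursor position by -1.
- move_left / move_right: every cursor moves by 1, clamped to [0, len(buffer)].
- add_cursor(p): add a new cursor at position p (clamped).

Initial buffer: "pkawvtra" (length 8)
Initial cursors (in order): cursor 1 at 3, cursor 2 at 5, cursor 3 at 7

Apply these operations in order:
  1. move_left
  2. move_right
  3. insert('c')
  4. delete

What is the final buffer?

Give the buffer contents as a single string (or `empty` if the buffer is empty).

Answer: pkawvtra

Derivation:
After op 1 (move_left): buffer="pkawvtra" (len 8), cursors c1@2 c2@4 c3@6, authorship ........
After op 2 (move_right): buffer="pkawvtra" (len 8), cursors c1@3 c2@5 c3@7, authorship ........
After op 3 (insert('c')): buffer="pkacwvctrca" (len 11), cursors c1@4 c2@7 c3@10, authorship ...1..2..3.
After op 4 (delete): buffer="pkawvtra" (len 8), cursors c1@3 c2@5 c3@7, authorship ........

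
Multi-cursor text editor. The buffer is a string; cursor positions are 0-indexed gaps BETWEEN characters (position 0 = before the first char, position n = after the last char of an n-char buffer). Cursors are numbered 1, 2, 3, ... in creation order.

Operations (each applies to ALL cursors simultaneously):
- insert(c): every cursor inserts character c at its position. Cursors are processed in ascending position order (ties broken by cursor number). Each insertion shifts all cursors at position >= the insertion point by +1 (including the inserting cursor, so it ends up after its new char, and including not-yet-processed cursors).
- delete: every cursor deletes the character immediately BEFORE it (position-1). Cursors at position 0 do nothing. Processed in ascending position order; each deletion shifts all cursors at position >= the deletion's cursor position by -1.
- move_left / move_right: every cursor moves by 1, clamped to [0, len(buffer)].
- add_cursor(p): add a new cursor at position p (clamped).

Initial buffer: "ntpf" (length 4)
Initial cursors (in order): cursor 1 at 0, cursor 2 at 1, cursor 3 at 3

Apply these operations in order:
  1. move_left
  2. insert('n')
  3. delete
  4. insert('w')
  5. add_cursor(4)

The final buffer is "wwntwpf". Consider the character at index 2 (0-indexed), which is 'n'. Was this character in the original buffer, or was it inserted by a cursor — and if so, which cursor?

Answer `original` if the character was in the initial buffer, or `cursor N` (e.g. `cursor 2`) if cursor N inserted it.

After op 1 (move_left): buffer="ntpf" (len 4), cursors c1@0 c2@0 c3@2, authorship ....
After op 2 (insert('n')): buffer="nnntnpf" (len 7), cursors c1@2 c2@2 c3@5, authorship 12..3..
After op 3 (delete): buffer="ntpf" (len 4), cursors c1@0 c2@0 c3@2, authorship ....
After op 4 (insert('w')): buffer="wwntwpf" (len 7), cursors c1@2 c2@2 c3@5, authorship 12..3..
After op 5 (add_cursor(4)): buffer="wwntwpf" (len 7), cursors c1@2 c2@2 c4@4 c3@5, authorship 12..3..
Authorship (.=original, N=cursor N): 1 2 . . 3 . .
Index 2: author = original

Answer: original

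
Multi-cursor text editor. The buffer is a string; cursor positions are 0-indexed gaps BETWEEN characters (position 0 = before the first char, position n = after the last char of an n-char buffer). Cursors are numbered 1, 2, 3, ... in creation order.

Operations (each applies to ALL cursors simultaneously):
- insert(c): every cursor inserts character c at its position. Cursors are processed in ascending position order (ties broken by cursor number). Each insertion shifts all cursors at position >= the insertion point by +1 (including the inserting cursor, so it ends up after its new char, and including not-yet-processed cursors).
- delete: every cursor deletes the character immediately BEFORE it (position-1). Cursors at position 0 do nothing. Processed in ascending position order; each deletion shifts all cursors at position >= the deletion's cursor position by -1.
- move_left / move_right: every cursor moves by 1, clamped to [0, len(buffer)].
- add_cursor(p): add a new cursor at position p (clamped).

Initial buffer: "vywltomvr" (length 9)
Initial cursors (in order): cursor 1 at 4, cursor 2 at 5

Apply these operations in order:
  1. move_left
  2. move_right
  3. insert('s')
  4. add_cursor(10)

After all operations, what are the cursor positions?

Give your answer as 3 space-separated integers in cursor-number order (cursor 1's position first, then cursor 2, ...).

After op 1 (move_left): buffer="vywltomvr" (len 9), cursors c1@3 c2@4, authorship .........
After op 2 (move_right): buffer="vywltomvr" (len 9), cursors c1@4 c2@5, authorship .........
After op 3 (insert('s')): buffer="vywlstsomvr" (len 11), cursors c1@5 c2@7, authorship ....1.2....
After op 4 (add_cursor(10)): buffer="vywlstsomvr" (len 11), cursors c1@5 c2@7 c3@10, authorship ....1.2....

Answer: 5 7 10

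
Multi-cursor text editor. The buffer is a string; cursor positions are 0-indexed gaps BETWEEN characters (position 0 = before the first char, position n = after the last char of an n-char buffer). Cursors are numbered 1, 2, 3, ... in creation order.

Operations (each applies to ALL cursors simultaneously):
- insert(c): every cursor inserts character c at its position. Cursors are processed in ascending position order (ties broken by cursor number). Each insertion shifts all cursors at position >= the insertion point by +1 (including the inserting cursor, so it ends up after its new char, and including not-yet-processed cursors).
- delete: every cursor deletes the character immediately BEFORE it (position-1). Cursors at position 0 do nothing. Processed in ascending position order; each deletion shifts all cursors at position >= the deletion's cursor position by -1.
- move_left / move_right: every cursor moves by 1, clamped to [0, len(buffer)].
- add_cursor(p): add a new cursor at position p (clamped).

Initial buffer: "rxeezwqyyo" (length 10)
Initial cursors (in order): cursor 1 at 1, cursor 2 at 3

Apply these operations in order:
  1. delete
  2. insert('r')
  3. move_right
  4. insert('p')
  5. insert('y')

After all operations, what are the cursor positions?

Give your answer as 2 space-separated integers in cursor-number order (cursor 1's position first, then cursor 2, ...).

Answer: 4 8

Derivation:
After op 1 (delete): buffer="xezwqyyo" (len 8), cursors c1@0 c2@1, authorship ........
After op 2 (insert('r')): buffer="rxrezwqyyo" (len 10), cursors c1@1 c2@3, authorship 1.2.......
After op 3 (move_right): buffer="rxrezwqyyo" (len 10), cursors c1@2 c2@4, authorship 1.2.......
After op 4 (insert('p')): buffer="rxprepzwqyyo" (len 12), cursors c1@3 c2@6, authorship 1.12.2......
After op 5 (insert('y')): buffer="rxpyrepyzwqyyo" (len 14), cursors c1@4 c2@8, authorship 1.112.22......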